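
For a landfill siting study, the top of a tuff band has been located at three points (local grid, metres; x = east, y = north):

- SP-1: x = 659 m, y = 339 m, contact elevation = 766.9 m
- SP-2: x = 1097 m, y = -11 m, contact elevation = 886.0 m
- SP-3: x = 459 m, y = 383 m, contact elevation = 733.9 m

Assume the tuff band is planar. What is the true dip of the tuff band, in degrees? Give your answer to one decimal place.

12.6°

Let the plane be z = a·x + b·y + c.
SP-2−SP-1: 438a − 350b = 119.1;  SP-3−SP-1: −200a + 44b = −33.
Solving gives a = 0.12438, b = −0.18463.
Gradient magnitude |∇z| = √(a² + b²) = √(0.01547 + 0.03409) = 0.22262.
True dip = arctan(0.22262) = 12.6°, dipping toward NW (azimuth ≈ 326°).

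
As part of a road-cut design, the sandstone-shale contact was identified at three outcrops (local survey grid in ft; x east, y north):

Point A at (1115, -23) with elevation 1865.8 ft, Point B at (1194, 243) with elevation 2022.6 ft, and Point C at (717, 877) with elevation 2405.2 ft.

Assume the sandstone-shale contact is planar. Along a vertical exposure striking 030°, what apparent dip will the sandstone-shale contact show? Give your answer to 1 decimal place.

Let the plane be z = a·x + b·y + c.
Point B−Point A: 79a + 266b = 156.8;  Point C−Point A: −398a + 900b = 539.4.
Solving gives a = −0.01334, b = 0.59343.
Unit vector along 030° is (sin 30°, cos 30°) = (0.5000, 0.8660).
Slope in that direction = a·(0.5000) + b·(0.8660) = 0.50726.
Apparent dip = arctan|0.50726| = 26.9° (true dip is 30.7°, so apparent ≤ true as expected).

26.9°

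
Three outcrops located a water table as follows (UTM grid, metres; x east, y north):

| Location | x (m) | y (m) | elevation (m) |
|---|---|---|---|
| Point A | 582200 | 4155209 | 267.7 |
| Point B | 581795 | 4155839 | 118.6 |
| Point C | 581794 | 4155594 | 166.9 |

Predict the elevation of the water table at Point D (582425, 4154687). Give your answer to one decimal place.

384.5 m

Two edge vectors: Point A→Point B = (-405, 630, -149.1), Point A→Point C = (-406, 385, -100.8).
Normal n = (Point A→Point B) × (Point A→Point C) = (-6100.5, 19710.6, 99855).
So ∂z/∂x = −n_x/n_z = 0.061093586 and ∂z/∂y = −n_y/n_z = −0.197392219.
Intercept c from Point A: 267.7 − 35568.69 + 820205.92 = 784904.94.
At (582425, 4154687): z = 35582.4 − 820102.9 + 784904.94 = 384.5 m.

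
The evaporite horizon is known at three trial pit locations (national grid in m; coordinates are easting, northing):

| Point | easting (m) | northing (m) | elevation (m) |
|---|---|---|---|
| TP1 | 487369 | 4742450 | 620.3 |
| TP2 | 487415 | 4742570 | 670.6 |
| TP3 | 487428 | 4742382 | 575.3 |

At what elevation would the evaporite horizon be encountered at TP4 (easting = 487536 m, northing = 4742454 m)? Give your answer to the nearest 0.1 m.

589.9 m

Let the plane be z = a·easting + b·northing + c.
TP2−TP1: 46a + 120b = 50.3;  TP3−TP1: 59a − 68b = −45.
Solving gives a = −0.193926332, b = 0.493505094.
Then c = 620.3 − a·487369 − b·4742450 = −2245289.25.
At (487536, 4742454): z = −94546.1 + 2340425.2 − 2245289.25 = 589.9 m.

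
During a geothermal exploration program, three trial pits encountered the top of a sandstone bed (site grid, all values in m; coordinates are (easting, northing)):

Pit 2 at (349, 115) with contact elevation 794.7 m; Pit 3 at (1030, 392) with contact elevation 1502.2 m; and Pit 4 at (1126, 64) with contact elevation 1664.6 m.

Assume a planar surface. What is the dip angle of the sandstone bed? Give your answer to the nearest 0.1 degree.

48.3°

Two edge vectors: Pit 2→Pit 3 = (681, 277, 707.5), Pit 2→Pit 4 = (777, -51, 869.9).
Normal n = (Pit 2→Pit 3) × (Pit 2→Pit 4) = (277044.8, -42674.4, -249960).
So ∂z/∂E = −n_x/n_z = 1.10836 and ∂z/∂N = −n_y/n_z = −0.17072.
Gradient magnitude |∇z| = √(a² + b²) = √(1.22845 + 0.02915) = 1.12143.
True dip = arctan(1.12143) = 48.3°, dipping toward W (azimuth ≈ 279°).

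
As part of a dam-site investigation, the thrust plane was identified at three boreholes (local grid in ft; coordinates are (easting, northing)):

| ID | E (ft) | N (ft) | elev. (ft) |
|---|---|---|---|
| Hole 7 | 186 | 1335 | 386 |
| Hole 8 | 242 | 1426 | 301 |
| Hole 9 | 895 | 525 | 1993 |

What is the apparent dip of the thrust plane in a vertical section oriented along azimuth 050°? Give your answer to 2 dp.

Two edge vectors: Hole 7→Hole 8 = (56, 91, -85), Hole 7→Hole 9 = (709, -810, 1607).
Normal n = (Hole 7→Hole 8) × (Hole 7→Hole 9) = (77387, -150257, -109879).
So ∂z/∂E = −n_x/n_z = 0.70429 and ∂z/∂N = −n_y/n_z = −1.36748.
Unit vector along 050° is (sin 50°, cos 50°) = (0.7660, 0.6428).
Slope in that direction = a·(0.7660) + b·(0.6428) = −0.33948.
Apparent dip = arctan|0.33948| = 18.75° (true dip is 57.0°, so apparent ≤ true as expected).

18.75°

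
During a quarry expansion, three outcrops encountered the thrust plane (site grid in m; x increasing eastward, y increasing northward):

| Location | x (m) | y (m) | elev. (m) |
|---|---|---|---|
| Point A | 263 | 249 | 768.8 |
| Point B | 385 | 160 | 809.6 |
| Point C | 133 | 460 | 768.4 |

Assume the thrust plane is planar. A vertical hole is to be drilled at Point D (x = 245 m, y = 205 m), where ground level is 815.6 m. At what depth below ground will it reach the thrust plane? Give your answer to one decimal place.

Two edge vectors: Point A→Point B = (122, -89, 40.8), Point A→Point C = (-130, 211, -0.4).
Normal n = (Point A→Point B) × (Point A→Point C) = (-8573.2, -5255.2, 14172).
So ∂z/∂x = −n_x/n_z = 0.60494 and ∂z/∂y = −n_y/n_z = 0.37082.
Intercept c from Point A: 768.8 − 159.10 − 92.33 = 517.37.
At (245, 205): z_contact = 148.21 + 76.02 + 517.37 = 741.60 m.
Depth below ground = 815.6 − 741.60 = 74.0 m.

74.0 m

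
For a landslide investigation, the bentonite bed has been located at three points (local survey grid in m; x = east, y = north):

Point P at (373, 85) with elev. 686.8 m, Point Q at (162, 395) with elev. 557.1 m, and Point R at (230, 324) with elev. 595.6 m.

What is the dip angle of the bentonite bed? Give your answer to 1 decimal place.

Two edge vectors: Point P→Point Q = (-211, 310, -129.7), Point P→Point R = (-143, 239, -91.2).
Normal n = (Point P→Point Q) × (Point P→Point R) = (2726.3, -696.1, -6099).
So ∂z/∂x = −n_x/n_z = 0.44701 and ∂z/∂y = −n_y/n_z = −0.11413.
Gradient magnitude |∇z| = √(a² + b²) = √(0.19982 + 0.01303) = 0.46135.
True dip = arctan(0.46135) = 24.8°, dipping toward WNW (azimuth ≈ 284°).

24.8°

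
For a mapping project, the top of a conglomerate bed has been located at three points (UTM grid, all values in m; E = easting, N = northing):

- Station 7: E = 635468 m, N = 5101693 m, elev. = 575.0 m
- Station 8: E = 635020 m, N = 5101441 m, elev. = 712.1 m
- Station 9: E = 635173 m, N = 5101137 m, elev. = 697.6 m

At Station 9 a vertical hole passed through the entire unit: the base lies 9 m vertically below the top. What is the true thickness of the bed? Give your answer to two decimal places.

8.68 m

Two edge vectors: Station 7→Station 8 = (-448, -252, 137.1), Station 7→Station 9 = (-295, -556, 122.6).
Normal n = (Station 7→Station 8) × (Station 7→Station 9) = (45332.4, 14480.3, 174748).
So ∂z/∂E = −n_x/n_z = −0.25942 and ∂z/∂N = −n_y/n_z = −0.08286.
|∇z| = √(a²+b²) = 0.27233, so dip δ = arctan(0.27233) = 15.23°.
True thickness = vertical thickness × cos δ = 9 × cos 15.23° = 8.68 m.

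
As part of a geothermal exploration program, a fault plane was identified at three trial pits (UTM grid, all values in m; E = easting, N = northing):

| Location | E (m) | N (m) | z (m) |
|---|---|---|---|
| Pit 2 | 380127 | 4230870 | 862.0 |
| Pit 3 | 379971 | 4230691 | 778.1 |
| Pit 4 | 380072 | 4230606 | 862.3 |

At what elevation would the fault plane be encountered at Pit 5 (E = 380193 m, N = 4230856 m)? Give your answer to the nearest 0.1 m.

910.8 m

Let the plane be z = a·E + b·N + c.
Pit 3−Pit 2: −156a − 179b = −83.9;  Pit 4−Pit 2: −55a − 264b = 0.3.
Solving gives a = 0.708487827, b = −0.148737994.
Then c = 862 − a·380127 − b·4230870 = 360837.77.
At (380193, 4230856): z = 269362.1 − 629289.0 + 360837.77 = 910.8 m.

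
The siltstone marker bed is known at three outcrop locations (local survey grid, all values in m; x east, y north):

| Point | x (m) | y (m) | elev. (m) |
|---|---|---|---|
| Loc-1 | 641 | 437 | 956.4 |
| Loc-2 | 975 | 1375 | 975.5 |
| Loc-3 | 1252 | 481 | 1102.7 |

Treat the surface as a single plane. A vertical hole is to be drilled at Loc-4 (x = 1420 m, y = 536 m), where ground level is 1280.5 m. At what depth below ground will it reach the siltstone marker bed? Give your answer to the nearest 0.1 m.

Two edge vectors: Loc-1→Loc-2 = (334, 938, 19.1), Loc-1→Loc-3 = (611, 44, 146.3).
Normal n = (Loc-1→Loc-2) × (Loc-1→Loc-3) = (136389, -37194.1, -558422).
So ∂z/∂x = −n_x/n_z = 0.244240 and ∂z/∂y = −n_y/n_z = −0.066606.
Intercept c from Loc-1: 956.4 − 156.56 + 29.11 = 828.95.
At (1420, 536): z_contact = 346.82 − 35.70 + 828.95 = 1140.07 m.
Depth below ground = 1280.5 − 1140.07 = 140.4 m.

140.4 m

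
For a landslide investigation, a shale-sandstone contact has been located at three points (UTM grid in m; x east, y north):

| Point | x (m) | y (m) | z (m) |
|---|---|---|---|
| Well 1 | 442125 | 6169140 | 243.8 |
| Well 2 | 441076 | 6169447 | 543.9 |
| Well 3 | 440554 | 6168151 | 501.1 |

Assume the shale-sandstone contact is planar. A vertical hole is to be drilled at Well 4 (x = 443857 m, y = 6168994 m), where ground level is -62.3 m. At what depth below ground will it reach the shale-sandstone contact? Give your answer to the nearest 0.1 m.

141.5 m

Let the plane be z = a·x + b·y + c.
Well 2−Well 1: −1049a + 307b = 300.1;  Well 3−Well 1: −1571a − 989b = 257.3.
Solving gives a = −0.247269631, b = 0.132619404.
Then c = 243.8 − a·442125 − b·6169140 = −708579.78.
At (443857, 6168994): z_contact = −109752.36 + 818128.31 − 708579.78 = -203.83 m.
Depth below ground = -62.3 − (-203.83) = 141.5 m.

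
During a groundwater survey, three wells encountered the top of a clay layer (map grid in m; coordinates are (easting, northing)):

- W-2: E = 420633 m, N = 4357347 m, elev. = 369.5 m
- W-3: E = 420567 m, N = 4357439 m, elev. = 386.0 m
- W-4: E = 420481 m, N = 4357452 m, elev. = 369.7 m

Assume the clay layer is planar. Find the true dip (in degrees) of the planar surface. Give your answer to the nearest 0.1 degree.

Two edge vectors: W-2→W-3 = (-66, 92, 16.5), W-2→W-4 = (-152, 105, 0.2).
Normal n = (W-2→W-3) × (W-2→W-4) = (-1714.1, -2494.8, 7054).
So ∂z/∂E = −n_x/n_z = 0.24300 and ∂z/∂N = −n_y/n_z = 0.35367.
Gradient magnitude |∇z| = √(a² + b²) = √(0.05905 + 0.12508) = 0.42911.
True dip = arctan(0.42911) = 23.2°, dipping toward SW (azimuth ≈ 214°).

23.2°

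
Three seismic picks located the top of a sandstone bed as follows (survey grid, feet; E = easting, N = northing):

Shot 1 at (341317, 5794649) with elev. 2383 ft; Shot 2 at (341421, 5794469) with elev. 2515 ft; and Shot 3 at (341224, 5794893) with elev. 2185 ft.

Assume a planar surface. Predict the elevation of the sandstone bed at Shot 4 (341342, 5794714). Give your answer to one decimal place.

2310.5 ft

Two edge vectors: Shot 1→Shot 2 = (104, -180, 132), Shot 1→Shot 3 = (-93, 244, -198).
Normal n = (Shot 1→Shot 2) × (Shot 1→Shot 3) = (3432, 8316, 8636).
So ∂z/∂E = −n_x/n_z = −0.397406207 and ∂z/∂N = −n_y/n_z = −0.962945808.
Intercept c from Shot 1: 2383 + 135641.49 + 5579932.96 = 5717957.46.
At (341342, 5794714): z = −135651.4 − 5579995.6 + 5717957.46 = 2310.5 ft.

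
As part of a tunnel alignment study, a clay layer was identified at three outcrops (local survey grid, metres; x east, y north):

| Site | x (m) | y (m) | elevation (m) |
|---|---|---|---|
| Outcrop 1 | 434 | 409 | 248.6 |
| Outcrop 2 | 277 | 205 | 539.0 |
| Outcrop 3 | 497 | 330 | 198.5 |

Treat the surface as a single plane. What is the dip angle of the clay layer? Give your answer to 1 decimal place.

Let the plane be z = a·x + b·y + c.
Outcrop 2−Outcrop 1: −157a − 204b = 290.4;  Outcrop 3−Outcrop 1: 63a − 79b = −50.1.
Solving gives a = −1.31309, b = −0.41297.
Gradient magnitude |∇z| = √(a² + b²) = √(1.72420 + 0.17054) = 1.37650.
True dip = arctan(1.37650) = 54.0°, dipping toward ENE (azimuth ≈ 073°).

54.0°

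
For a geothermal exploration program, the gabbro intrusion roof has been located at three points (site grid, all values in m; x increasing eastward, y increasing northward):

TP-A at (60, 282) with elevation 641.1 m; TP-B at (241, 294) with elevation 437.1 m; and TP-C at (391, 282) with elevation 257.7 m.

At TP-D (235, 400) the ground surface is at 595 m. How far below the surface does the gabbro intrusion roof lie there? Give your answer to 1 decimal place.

101.0 m

Two edge vectors: TP-A→TP-B = (181, 12, -204), TP-A→TP-C = (331, 0, -383.4).
Normal n = (TP-A→TP-B) × (TP-A→TP-C) = (-4600.8, 1871.4, -3972).
So ∂z/∂x = −n_x/n_z = −1.15831 and ∂z/∂y = −n_y/n_z = 0.47115.
Intercept c from TP-A: 641.1 + 69.50 − 132.86 = 577.73.
At (235, 400): z_contact = −272.20 + 188.46 + 577.73 = 493.99 m.
Depth below ground = 595 − 493.99 = 101.0 m.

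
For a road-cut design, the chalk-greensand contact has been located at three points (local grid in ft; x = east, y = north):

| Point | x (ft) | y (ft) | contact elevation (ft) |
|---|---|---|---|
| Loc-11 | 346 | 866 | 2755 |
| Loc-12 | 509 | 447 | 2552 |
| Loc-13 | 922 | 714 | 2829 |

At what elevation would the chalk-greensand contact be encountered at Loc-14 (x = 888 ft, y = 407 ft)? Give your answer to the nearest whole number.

2636 ft

Let the plane be z = a·x + b·y + c.
Loc-12−Loc-11: 163a − 419b = −203;  Loc-13−Loc-11: 576a − 152b = 74.
Solving gives a = 0.28565, b = 0.59561.
Then c = 2755 − a·346 − b·866 = 2140.37.
At (888, 407): z = 253.7 + 242.4 + 2140.37 = 2636.4 ft.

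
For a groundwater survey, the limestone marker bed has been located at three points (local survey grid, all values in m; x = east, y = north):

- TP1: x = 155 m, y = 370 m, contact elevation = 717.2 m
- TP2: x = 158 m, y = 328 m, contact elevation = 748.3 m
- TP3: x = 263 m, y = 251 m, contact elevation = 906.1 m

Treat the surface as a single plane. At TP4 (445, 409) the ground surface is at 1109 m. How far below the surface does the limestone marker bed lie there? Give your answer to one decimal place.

124.1 m

Let the plane be z = a·x + b·y + c.
TP2−TP1: 3a − 42b = 31.1;  TP3−TP1: 108a − 119b = 188.9.
Solving gives a = 1.01290, b = −0.66813.
Then c = 717.2 − a·155 − b·370 = 807.41.
At (445, 409): z_contact = 450.74 − 273.26 + 807.41 = 984.88 m.
Depth below ground = 1109 − 984.88 = 124.1 m.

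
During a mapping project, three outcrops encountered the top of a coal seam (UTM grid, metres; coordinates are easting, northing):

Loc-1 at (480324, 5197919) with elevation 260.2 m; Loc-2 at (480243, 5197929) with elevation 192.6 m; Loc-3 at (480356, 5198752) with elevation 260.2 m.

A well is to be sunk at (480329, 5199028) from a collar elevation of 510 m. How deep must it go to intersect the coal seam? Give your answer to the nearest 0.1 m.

Two edge vectors: Loc-1→Loc-2 = (-81, 10, -67.6), Loc-1→Loc-3 = (32, 833, 0).
Normal n = (Loc-1→Loc-2) × (Loc-1→Loc-3) = (56310.8, -2163.2, -67793).
So ∂z/∂easting = −n_x/n_z = 0.830628531 and ∂z/∂northing = −n_y/n_z = −0.031908899.
Intercept c from Loc-1: 260.2 − 398970.82 + 165859.87 = −232850.75.
At (480329, 5199028): z_contact = 398974.97 − 165895.26 − 232850.75 = 228.97 m.
Depth below ground = 510 − 228.97 = 281.0 m.

281.0 m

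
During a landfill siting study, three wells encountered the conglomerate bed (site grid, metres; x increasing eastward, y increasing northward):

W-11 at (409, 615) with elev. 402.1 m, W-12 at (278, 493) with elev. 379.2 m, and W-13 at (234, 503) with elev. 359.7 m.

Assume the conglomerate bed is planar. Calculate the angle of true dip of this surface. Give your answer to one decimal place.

Let the plane be z = a·x + b·y + c.
W-12−W-11: −131a − 122b = −22.9;  W-13−W-11: −175a − 112b = −42.4.
Solving gives a = 0.39054, b = −0.23164.
Gradient magnitude |∇z| = √(a² + b²) = √(0.15252 + 0.05366) = 0.45407.
True dip = arctan(0.45407) = 24.4°, dipping toward WNW (azimuth ≈ 301°).

24.4°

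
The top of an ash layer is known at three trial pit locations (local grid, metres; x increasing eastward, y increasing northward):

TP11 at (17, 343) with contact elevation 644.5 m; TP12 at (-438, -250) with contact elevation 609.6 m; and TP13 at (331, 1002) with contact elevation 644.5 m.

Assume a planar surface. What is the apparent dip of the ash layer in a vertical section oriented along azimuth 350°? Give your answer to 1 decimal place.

7.4°

Let the plane be z = a·x + b·y + c.
TP12−TP11: −455a − 593b = −34.9;  TP13−TP11: 314a + 659b = 0.
Solving gives a = 0.20238, b = −0.09643.
Unit vector along 350° is (sin 350°, cos 350°) = (-0.1736, 0.9848).
Slope in that direction = a·(-0.1736) + b·(0.9848) = −0.13011.
Apparent dip = arctan|0.13011| = 7.4° (true dip is 12.6°, so apparent ≤ true as expected).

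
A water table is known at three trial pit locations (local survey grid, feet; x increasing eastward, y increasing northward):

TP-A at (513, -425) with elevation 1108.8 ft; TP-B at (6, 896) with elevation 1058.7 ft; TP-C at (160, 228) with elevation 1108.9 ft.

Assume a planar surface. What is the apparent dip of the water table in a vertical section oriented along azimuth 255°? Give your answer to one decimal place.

Let the plane be z = a·x + b·y + c.
TP-B−TP-A: −507a + 1321b = −50.1;  TP-C−TP-A: −353a + 653b = 0.1.
Solving gives a = −0.24288, b = −0.13114.
Unit vector along 255° is (sin 255°, cos 255°) = (-0.9659, -0.2588).
Slope in that direction = a·(-0.9659) + b·(-0.2588) = 0.26855.
Apparent dip = arctan|0.26855| = 15.0° (true dip is 15.4°, so apparent ≤ true as expected).

15.0°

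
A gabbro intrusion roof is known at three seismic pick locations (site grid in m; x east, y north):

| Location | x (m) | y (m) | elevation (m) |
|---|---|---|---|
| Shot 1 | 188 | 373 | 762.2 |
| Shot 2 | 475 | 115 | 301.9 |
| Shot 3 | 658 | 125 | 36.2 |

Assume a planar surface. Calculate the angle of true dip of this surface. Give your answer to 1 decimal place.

55.8°

Two edge vectors: Shot 1→Shot 2 = (287, -258, -460.3), Shot 1→Shot 3 = (470, -248, -726).
Normal n = (Shot 1→Shot 2) × (Shot 1→Shot 3) = (73153.6, -7979, 50084).
So ∂z/∂x = −n_x/n_z = −1.46062 and ∂z/∂y = −n_y/n_z = 0.15931.
Gradient magnitude |∇z| = √(a² + b²) = √(2.13341 + 0.02538) = 1.46928.
True dip = arctan(1.46928) = 55.8°, dipping toward E (azimuth ≈ 096°).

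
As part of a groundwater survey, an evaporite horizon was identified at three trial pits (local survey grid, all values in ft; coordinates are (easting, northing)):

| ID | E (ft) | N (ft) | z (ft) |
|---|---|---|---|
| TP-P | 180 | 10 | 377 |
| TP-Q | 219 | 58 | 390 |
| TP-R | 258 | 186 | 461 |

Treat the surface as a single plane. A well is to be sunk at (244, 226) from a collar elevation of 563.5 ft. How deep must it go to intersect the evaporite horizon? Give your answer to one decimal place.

65.7 ft

Let the plane be z = a·E + b·N + c.
TP-Q−TP-P: 39a + 48b = 13;  TP-R−TP-P: 78a + 176b = 84.
Solving gives a = −0.55897, b = 0.72500.
Then c = 377 − a·180 − b·10 = 470.37.
At (244, 226): z_contact = −136.39 + 163.85 + 470.37 = 497.83 ft.
Depth below ground = 563.5 − 497.83 = 65.7 ft.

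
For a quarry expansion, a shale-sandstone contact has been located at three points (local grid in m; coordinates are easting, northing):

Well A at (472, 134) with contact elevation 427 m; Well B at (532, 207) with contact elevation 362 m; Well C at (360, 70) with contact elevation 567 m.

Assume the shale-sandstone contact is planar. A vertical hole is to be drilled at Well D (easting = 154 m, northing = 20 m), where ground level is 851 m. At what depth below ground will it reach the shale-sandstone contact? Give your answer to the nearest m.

Two edge vectors: Well A→Well B = (60, 73, -65), Well A→Well C = (-112, -64, 140).
Normal n = (Well A→Well B) × (Well A→Well C) = (6060, -1120, 4336).
So ∂z/∂easting = −n_x/n_z = −1.39760 and ∂z/∂northing = −n_y/n_z = 0.25830.
Intercept c from Well A: 427 + 659.67 − 34.61 = 1052.06.
At (154, 20): z_contact = −215.2 + 5.2 + 1052.06 = 842.0 m.
Depth below ground = 851 − 842.0 = 9 m.

9 m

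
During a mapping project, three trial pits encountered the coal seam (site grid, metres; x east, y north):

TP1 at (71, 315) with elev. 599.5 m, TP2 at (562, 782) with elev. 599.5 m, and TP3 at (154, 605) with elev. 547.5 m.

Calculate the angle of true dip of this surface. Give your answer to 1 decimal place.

Let the plane be z = a·x + b·y + c.
TP2−TP1: 491a + 467b = 0;  TP3−TP1: 83a + 290b = −52.
Solving gives a = 0.23434, b = −0.24638.
Gradient magnitude |∇z| = √(a² + b²) = √(0.05491 + 0.06070) = 0.34002.
True dip = arctan(0.34002) = 18.8°, dipping toward NW (azimuth ≈ 316°).

18.8°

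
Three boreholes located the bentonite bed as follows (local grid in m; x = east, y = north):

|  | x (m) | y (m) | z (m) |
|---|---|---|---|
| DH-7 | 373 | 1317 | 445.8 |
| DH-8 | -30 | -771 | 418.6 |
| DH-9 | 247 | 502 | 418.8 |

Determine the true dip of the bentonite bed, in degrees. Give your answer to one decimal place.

Two edge vectors: DH-7→DH-8 = (-403, -2088, -27.2), DH-7→DH-9 = (-126, -815, -27).
Normal n = (DH-7→DH-8) × (DH-7→DH-9) = (34208, -7453.8, 65357).
So ∂z/∂x = −n_x/n_z = −0.52340 and ∂z/∂y = −n_y/n_z = 0.11405.
Gradient magnitude |∇z| = √(a² + b²) = √(0.27395 + 0.01301) = 0.53568.
True dip = arctan(0.53568) = 28.2°, dipping toward ESE (azimuth ≈ 102°).

28.2°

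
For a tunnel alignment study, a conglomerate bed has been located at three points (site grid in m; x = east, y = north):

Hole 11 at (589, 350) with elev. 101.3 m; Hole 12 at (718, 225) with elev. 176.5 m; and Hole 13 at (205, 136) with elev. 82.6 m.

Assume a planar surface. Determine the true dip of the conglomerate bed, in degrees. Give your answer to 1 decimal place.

Two edge vectors: Hole 11→Hole 12 = (129, -125, 75.2), Hole 11→Hole 13 = (-384, -214, -18.7).
Normal n = (Hole 11→Hole 12) × (Hole 11→Hole 13) = (18430.3, -26464.5, -75606).
So ∂z/∂x = −n_x/n_z = 0.24377 and ∂z/∂y = −n_y/n_z = −0.35003.
Gradient magnitude |∇z| = √(a² + b²) = √(0.05942 + 0.12252) = 0.42655.
True dip = arctan(0.42655) = 23.1°, dipping toward NW (azimuth ≈ 325°).

23.1°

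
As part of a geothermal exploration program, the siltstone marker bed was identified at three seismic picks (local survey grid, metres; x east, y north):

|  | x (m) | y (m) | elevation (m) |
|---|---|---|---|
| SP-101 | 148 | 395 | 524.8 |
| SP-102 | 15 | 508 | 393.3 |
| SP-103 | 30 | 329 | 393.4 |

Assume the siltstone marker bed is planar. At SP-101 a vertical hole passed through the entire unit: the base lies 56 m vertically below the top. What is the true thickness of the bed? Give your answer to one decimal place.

Let the plane be z = a·x + b·y + c.
SP-102−SP-101: −133a + 113b = −131.5;  SP-103−SP-101: −118a − 66b = −131.4.
Solving gives a = 1.06400, b = 0.08860.
|∇z| = √(a²+b²) = 1.06768, so dip δ = arctan(1.06768) = 46.87°.
True thickness = vertical thickness × cos δ = 56 × cos 46.87° = 38.3 m.

38.3 m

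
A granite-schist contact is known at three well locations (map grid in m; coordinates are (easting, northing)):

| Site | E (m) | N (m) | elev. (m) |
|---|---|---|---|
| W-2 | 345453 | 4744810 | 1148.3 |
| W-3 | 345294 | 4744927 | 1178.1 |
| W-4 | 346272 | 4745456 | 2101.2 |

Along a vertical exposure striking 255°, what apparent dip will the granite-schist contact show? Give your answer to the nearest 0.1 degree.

34.1°

Let the plane be z = a·E + b·N + c.
W-3−W-2: −159a + 117b = 29.8;  W-4−W-2: 819a + 646b = 952.9.
Solving gives a = 0.46459, b = 0.88607.
Unit vector along 255° is (sin 255°, cos 255°) = (-0.9659, -0.2588).
Slope in that direction = a·(-0.9659) + b·(-0.2588) = −0.67809.
Apparent dip = arctan|0.67809| = 34.1° (true dip is 45.0°, so apparent ≤ true as expected).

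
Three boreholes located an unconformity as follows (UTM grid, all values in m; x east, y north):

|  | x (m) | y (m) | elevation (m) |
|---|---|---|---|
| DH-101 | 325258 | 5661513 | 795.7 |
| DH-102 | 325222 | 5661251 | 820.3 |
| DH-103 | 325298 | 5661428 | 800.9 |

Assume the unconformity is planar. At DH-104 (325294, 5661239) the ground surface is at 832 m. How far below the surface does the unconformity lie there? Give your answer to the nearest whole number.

15 m

Two edge vectors: DH-101→DH-102 = (-36, -262, 24.6), DH-101→DH-103 = (40, -85, 5.2).
Normal n = (DH-101→DH-102) × (DH-101→DH-103) = (728.6, 1171.2, 13540).
So ∂z/∂x = −n_x/n_z = −0.05381093 and ∂z/∂y = −n_y/n_z = −0.08649926.
Intercept c from DH-101: 795.7 + 17502.44 + 489716.69 = 508014.83.
At (325294, 5661239): z_contact = −17504.4 − 489693.0 + 508014.83 = 817.5 m.
Depth below ground = 832 − 817.5 = 15 m.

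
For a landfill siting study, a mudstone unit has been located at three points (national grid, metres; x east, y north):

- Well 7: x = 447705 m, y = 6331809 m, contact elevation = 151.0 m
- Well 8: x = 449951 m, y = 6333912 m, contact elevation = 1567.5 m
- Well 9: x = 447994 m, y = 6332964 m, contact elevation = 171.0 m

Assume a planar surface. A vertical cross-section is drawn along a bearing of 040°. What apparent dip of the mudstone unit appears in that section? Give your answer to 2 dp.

Two edge vectors: Well 7→Well 8 = (2246, 2103, 1416.5), Well 7→Well 9 = (289, 1155, 20).
Normal n = (Well 7→Well 8) × (Well 7→Well 9) = (-1593997.5, 364448.5, 1986363).
So ∂z/∂x = −n_x/n_z = 0.80247 and ∂z/∂y = −n_y/n_z = −0.18348.
Unit vector along 040° is (sin 40°, cos 40°) = (0.6428, 0.7660).
Slope in that direction = a·(0.6428) + b·(0.7660) = 0.37527.
Apparent dip = arctan|0.37527| = 20.57° (true dip is 39.5°, so apparent ≤ true as expected).

20.57°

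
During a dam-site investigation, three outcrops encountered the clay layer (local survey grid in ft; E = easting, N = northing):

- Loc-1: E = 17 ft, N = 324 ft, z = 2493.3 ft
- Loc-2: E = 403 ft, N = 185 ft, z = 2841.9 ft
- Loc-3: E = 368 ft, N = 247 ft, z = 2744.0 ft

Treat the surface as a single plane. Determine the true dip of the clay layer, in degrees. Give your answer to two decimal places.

54.58°

Let the plane be z = a·E + b·N + c.
Loc-2−Loc-1: 386a − 139b = 348.6;  Loc-3−Loc-1: 351a − 77b = 250.7.
Solving gives a = 0.41984, b = −1.34203.
Gradient magnitude |∇z| = √(a² + b²) = √(0.17627 + 1.80103) = 1.40616.
True dip = arctan(1.40616) = 54.58°, dipping toward NNW (azimuth ≈ 343°).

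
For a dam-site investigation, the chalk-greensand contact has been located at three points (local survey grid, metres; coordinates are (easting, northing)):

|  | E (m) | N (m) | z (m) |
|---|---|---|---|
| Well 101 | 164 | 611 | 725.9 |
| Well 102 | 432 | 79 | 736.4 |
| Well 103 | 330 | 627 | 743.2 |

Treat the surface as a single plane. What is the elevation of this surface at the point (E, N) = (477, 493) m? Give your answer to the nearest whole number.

754 m

Two edge vectors: Well 101→Well 102 = (268, -532, 10.5), Well 101→Well 103 = (166, 16, 17.3).
Normal n = (Well 101→Well 102) × (Well 101→Well 103) = (-9371.6, -2893.4, 92600).
So ∂z/∂E = −n_x/n_z = 0.10121 and ∂z/∂N = −n_y/n_z = 0.03125.
Intercept c from Well 101: 725.9 − 16.60 − 19.09 = 690.21.
At (477, 493): z = 48.3 + 15.4 + 690.21 = 753.9 m.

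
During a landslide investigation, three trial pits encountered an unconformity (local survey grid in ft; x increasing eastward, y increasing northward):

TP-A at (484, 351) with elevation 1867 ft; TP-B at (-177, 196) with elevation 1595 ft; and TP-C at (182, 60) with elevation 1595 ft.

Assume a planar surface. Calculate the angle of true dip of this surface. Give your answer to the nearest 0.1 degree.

Two edge vectors: TP-A→TP-B = (-661, -155, -272), TP-A→TP-C = (-302, -291, -272).
Normal n = (TP-A→TP-B) × (TP-A→TP-C) = (-36992, -97648, 145541).
So ∂z/∂x = −n_x/n_z = 0.25417 and ∂z/∂y = −n_y/n_z = 0.67093.
Gradient magnitude |∇z| = √(a² + b²) = √(0.06460 + 0.45015) = 0.71746.
True dip = arctan(0.71746) = 35.7°, dipping toward SSW (azimuth ≈ 201°).

35.7°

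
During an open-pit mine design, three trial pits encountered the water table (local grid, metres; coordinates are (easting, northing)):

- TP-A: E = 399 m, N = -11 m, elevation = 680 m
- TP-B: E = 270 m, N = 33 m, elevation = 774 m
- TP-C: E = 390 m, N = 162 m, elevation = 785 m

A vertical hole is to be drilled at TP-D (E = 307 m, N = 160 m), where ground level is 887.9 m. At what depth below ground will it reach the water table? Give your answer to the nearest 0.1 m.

Let the plane be z = a·E + b·N + c.
TP-B−TP-A: −129a + 44b = 94;  TP-C−TP-A: −9a + 173b = 105.
Solving gives a = −0.53109, b = 0.57931.
Then c = 680 − a·399 − b·-11 = 898.28.
At (307, 160): z_contact = −163.04 + 92.69 + 898.28 = 827.92 m.
Depth below ground = 887.9 − 827.92 = 60.0 m.

60.0 m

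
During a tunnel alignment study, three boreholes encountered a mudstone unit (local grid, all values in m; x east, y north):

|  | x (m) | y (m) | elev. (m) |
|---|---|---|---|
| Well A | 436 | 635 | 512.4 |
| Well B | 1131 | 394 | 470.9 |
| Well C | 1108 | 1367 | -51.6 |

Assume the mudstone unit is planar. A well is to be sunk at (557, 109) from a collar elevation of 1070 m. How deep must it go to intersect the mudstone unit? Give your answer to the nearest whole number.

Two edge vectors: Well A→Well B = (695, -241, -41.5), Well A→Well C = (672, 732, -564).
Normal n = (Well A→Well B) × (Well A→Well C) = (166302, 364092, 670692).
So ∂z/∂x = −n_x/n_z = −0.24796 and ∂z/∂y = −n_y/n_z = −0.54286.
Intercept c from Well A: 512.4 + 108.11 + 344.72 = 965.22.
At (557, 109): z_contact = −138.1 − 59.2 + 965.22 = 767.9 m.
Depth below ground = 1070 − 767.9 = 302 m.

302 m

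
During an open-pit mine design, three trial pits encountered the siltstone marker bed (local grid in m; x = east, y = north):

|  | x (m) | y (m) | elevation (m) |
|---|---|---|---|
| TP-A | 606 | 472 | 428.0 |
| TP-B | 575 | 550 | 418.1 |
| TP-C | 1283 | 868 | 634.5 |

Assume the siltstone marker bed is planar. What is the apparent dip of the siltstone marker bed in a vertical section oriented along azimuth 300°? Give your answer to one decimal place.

Let the plane be z = a·x + b·y + c.
TP-B−TP-A: −31a + 78b = −9.9;  TP-C−TP-A: 677a + 396b = 206.5.
Solving gives a = 0.30773, b = −0.00462.
Unit vector along 300° is (sin 300°, cos 300°) = (-0.8660, 0.5000).
Slope in that direction = a·(-0.8660) + b·(0.5000) = −0.26881.
Apparent dip = arctan|0.26881| = 15.0° (true dip is 17.1°, so apparent ≤ true as expected).

15.0°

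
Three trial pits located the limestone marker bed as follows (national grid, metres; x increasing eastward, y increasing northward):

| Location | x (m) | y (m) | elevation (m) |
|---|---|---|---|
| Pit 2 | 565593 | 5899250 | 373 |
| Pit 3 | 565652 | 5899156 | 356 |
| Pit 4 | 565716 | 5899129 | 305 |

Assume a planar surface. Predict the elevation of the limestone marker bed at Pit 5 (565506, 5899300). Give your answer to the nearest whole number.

437 m

Two edge vectors: Pit 2→Pit 3 = (59, -94, -17), Pit 2→Pit 4 = (123, -121, -68).
Normal n = (Pit 2→Pit 3) × (Pit 2→Pit 4) = (4335, 1921, 4423).
So ∂z/∂x = −n_x/n_z = −0.98010400 and ∂z/∂y = −n_y/n_z = −0.43432060.
Intercept c from Pit 2: 373 + 554339.96 + 2562165.78 = 3116878.74.
At (565506, 5899300): z = −554254.7 − 2562187.5 + 3116878.74 = 436.6 m.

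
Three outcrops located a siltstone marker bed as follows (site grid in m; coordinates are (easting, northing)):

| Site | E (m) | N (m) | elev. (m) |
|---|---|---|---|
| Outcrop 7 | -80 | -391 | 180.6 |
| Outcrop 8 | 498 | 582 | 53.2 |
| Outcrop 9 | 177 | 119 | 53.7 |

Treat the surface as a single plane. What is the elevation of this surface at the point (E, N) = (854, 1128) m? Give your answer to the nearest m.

Let the plane be z = a·E + b·N + c.
Outcrop 8−Outcrop 7: 578a + 973b = −127.4;  Outcrop 9−Outcrop 7: 257a + 510b = −126.9.
Solving gives a = 1.30816, b = −0.90803.
Then c = 180.6 − a·-80 − b·-391 = −69.79.
At (854, 1128): z = 1117.2 − 1024.3 − 69.79 = 23.1 m.

23 m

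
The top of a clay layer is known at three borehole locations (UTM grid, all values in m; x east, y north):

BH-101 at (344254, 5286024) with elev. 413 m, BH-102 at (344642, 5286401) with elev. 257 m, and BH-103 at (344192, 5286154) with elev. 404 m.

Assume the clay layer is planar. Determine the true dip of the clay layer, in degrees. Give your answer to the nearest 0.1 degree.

16.2°

Let the plane be z = a·x + b·y + c.
BH-102−BH-101: 388a + 377b = −156;  BH-103−BH-101: −62a + 130b = −9.
Solving gives a = −0.22878, b = −0.17834.
Gradient magnitude |∇z| = √(a² + b²) = √(0.05234 + 0.03181) = 0.29008.
True dip = arctan(0.29008) = 16.2°, dipping toward NE (azimuth ≈ 052°).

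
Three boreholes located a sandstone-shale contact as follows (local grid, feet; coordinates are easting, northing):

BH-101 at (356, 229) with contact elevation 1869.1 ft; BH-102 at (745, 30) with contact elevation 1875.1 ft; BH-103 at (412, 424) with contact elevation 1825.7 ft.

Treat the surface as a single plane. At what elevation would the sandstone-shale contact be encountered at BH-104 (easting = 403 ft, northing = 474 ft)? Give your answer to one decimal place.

Two edge vectors: BH-101→BH-102 = (389, -199, 6), BH-101→BH-103 = (56, 195, -43.4).
Normal n = (BH-101→BH-102) × (BH-101→BH-103) = (7466.6, 17218.6, 86999).
So ∂z/∂easting = −n_x/n_z = −0.08582 and ∂z/∂northing = −n_y/n_z = −0.19792.
Intercept c from BH-101: 1869.1 + 30.55 + 45.32 = 1944.98.
At (403, 474): z = −34.6 − 93.8 + 1944.98 = 1816.6 ft.

1816.6 ft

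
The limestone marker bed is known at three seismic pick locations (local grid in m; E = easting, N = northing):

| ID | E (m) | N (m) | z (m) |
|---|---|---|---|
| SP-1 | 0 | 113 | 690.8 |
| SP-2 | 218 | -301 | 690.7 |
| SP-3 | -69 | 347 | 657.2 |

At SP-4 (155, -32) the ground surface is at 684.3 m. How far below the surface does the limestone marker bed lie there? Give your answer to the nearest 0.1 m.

Let the plane be z = a·E + b·N + c.
SP-2−SP-1: 218a − 414b = −0.1;  SP-3−SP-1: −69a + 234b = −33.6.
Solving gives a = −0.62077, b = −0.32664.
Then c = 690.8 − a·0 − b·113 = 727.71.
At (155, -32): z_contact = −96.22 + 10.45 + 727.71 = 641.94 m.
Depth below ground = 684.3 − 641.94 = 42.4 m.

42.4 m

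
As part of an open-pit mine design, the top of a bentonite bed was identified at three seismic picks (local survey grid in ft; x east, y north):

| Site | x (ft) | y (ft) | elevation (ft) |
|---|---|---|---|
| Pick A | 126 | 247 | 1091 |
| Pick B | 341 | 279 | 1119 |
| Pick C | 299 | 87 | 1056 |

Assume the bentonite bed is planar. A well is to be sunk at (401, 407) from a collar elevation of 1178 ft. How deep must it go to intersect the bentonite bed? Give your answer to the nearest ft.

14 ft

Let the plane be z = a·x + b·y + c.
Pick B−Pick A: 215a + 32b = 28;  Pick C−Pick A: 173a − 160b = −35.
Solving gives a = 0.08413, b = 0.30972.
Then c = 1091 − a·126 − b·247 = 1003.90.
At (401, 407): z_contact = 33.7 + 126.1 + 1003.90 = 1163.7 ft.
Depth below ground = 1178 − 1163.7 = 14 ft.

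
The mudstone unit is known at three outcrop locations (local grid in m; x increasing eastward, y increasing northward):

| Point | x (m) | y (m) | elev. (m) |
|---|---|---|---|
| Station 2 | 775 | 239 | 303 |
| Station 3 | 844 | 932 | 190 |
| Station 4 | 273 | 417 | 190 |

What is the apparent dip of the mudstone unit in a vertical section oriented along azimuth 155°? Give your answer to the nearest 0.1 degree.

13.0°

Two edge vectors: Station 2→Station 3 = (69, 693, -113), Station 2→Station 4 = (-502, 178, -113).
Normal n = (Station 2→Station 3) × (Station 2→Station 4) = (-58195, 64523, 360168).
So ∂z/∂x = −n_x/n_z = 0.16158 and ∂z/∂y = −n_y/n_z = −0.17915.
Unit vector along 155° is (sin 155°, cos 155°) = (0.4226, -0.9063).
Slope in that direction = a·(0.4226) + b·(-0.9063) = 0.23065.
Apparent dip = arctan|0.23065| = 13.0° (true dip is 13.6°, so apparent ≤ true as expected).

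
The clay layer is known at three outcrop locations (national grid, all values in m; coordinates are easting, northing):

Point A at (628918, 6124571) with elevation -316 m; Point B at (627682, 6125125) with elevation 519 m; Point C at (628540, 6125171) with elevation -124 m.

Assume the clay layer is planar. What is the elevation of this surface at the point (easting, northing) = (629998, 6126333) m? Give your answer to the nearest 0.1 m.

-1376.1 m

Let the plane be z = a·easting + b·northing + c.
Point B−Point A: −1236a + 554b = 835;  Point C−Point A: −378a + 600b = 192.
Solving gives a = −0.741527430, b = −0.147162281.
Then c = -316 − a·628918 − b·6124571 = 1367349.79.
At (629998, 6126333): z = −467160.8 − 901565.1 + 1367349.79 = -1376.1 m.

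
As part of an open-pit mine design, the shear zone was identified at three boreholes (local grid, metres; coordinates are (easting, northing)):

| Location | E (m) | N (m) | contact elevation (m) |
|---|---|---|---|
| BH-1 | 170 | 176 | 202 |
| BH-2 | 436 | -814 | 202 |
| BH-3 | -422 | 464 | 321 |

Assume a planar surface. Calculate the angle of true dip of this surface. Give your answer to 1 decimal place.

Let the plane be z = a·E + b·N + c.
BH-2−BH-1: 266a − 990b = 0;  BH-3−BH-1: −592a + 288b = 119.
Solving gives a = −0.23124, b = −0.06213.
Gradient magnitude |∇z| = √(a² + b²) = √(0.05347 + 0.00386) = 0.23944.
True dip = arctan(0.23944) = 13.5°, dipping toward ENE (azimuth ≈ 075°).

13.5°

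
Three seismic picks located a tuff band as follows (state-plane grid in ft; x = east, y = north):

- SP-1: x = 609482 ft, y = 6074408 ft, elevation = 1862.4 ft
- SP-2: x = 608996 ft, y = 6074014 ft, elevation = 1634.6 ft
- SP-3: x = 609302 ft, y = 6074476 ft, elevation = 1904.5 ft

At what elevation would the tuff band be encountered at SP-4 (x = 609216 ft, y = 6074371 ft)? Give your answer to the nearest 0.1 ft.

Two edge vectors: SP-1→SP-2 = (-486, -394, -227.8), SP-1→SP-3 = (-180, 68, 42.1).
Normal n = (SP-1→SP-2) × (SP-1→SP-3) = (-1097, 61464.6, -103968).
So ∂z/∂x = −n_x/n_z = −0.010551323 and ∂z/∂y = −n_y/n_z = 0.591187673.
Intercept c from SP-1: 1862.4 + 6430.84 − 3591115.13 = −3582821.89.
At (609216, 6074371): z = −6428.0 + 3591093.3 − 3582821.89 = 1843.3 ft.

1843.3 ft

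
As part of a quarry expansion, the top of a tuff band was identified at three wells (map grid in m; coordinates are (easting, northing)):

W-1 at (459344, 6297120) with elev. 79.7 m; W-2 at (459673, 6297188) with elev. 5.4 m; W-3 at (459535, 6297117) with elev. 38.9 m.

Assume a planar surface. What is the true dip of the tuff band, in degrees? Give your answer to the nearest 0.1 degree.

12.5°

Let the plane be z = a·E + b·N + c.
W-2−W-1: 329a + 68b = −74.3;  W-3−W-1: 191a − 3b = −40.8.
Solving gives a = −0.21448, b = −0.05496.
Gradient magnitude |∇z| = √(a² + b²) = √(0.04600 + 0.00302) = 0.22141.
True dip = arctan(0.22141) = 12.5°, dipping toward ENE (azimuth ≈ 076°).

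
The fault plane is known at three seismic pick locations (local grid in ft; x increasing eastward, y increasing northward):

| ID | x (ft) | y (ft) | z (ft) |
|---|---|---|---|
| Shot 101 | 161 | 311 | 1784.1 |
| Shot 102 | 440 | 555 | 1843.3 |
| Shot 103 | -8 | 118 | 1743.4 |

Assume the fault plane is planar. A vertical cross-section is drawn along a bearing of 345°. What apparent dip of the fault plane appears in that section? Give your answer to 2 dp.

4.16°

Let the plane be z = a·x + b·y + c.
Shot 102−Shot 101: 279a + 244b = 59.2;  Shot 103−Shot 101: −169a − 193b = −40.7.
Solving gives a = 0.11853, b = 0.10709.
Unit vector along 345° is (sin 345°, cos 345°) = (-0.2588, 0.9659).
Slope in that direction = a·(-0.2588) + b·(0.9659) = 0.07276.
Apparent dip = arctan|0.07276| = 4.16° (true dip is 9.1°, so apparent ≤ true as expected).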